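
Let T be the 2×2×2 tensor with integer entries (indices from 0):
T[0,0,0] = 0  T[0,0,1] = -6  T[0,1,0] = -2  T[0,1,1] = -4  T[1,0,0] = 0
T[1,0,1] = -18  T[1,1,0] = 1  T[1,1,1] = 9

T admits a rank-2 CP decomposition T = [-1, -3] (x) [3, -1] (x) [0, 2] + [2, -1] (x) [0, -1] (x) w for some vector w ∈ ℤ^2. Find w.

Subtract the known terms from T to get the rank-1 residual R = [2, -1] (x) [0, -1] (x) w, so R[i,j,k] = a[i]·b[j]·w[k]. Pick indices with nonzero a[0]·b[1] = (2)·(-1) = -2. Only the fibre through (0,1,·) is needed: R[0,1,:] = T[0,1,:] − Σₗ aₗ[0]bₗ[1]cₗ = [-2, -4] − (-1)·(-1)·[0, 2] = [-2, -6]. Then w[k] = R[0,1,k] / -2 for each k, giving w = [-2, -6] / -2 = [1, 3].

w = [1, 3]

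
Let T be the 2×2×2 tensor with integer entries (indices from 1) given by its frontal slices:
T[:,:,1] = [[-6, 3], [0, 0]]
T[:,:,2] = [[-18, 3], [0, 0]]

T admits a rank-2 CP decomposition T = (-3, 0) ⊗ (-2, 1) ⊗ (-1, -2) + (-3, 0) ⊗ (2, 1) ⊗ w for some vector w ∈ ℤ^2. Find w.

Subtract the known terms from T to get the rank-1 residual R = (-3, 0) ⊗ (2, 1) ⊗ w, so R[i,j,k] = a[i]·b[j]·w[k]. Pick indices with nonzero a[1]·b[1] = (-3)·(2) = -6. Only the fibre through (1,1,·) is needed: R[1,1,:] = T[1,1,:] − Σₗ aₗ[1]bₗ[1]cₗ = [-6, -18] − (-3)·(-2)·(-1, -2) = [0, -6]. Then w[k] = R[1,1,k] / -6 for each k, giving w = [0, -6] / -6 = (0, 1).

w = (0, 1)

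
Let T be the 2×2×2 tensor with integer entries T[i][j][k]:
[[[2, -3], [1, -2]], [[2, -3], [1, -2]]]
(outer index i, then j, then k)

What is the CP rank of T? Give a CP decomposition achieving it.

rank(T) = 2

Lower bound: in the mode-3 unfolding of T (rows indexed by k, columns by (i,j)) the 2×2 minor on rows k ∈ {0, 1}, columns (i,j) ∈ {(0,0), (0,1)} is det [[2, 1], [-3, -2]] = -1 ≠ 0, so that unfolding has rank ≥ 2 and hence rank(T) ≥ 2 (CP rank is at least every unfolding rank, though it can be larger).
Upper bound: T[i,:,:] = a[i]·M for every slice, with a = [1, 1] and M = [[2, -3], [1, -2]] (rows j, columns k).
Splitting M by its rows (j = 0, 1), M = [1, 0][2, -3]ᵀ + [0, 1][1, -2]ᵀ.
Hence T = [1, 1] (x) [1, 0] (x) [2, -3] + [1, 1] (x) [0, 1] (x) [1, -2], so rank(T) ≤ 2.
These bounds meet, so rank(T) = 2.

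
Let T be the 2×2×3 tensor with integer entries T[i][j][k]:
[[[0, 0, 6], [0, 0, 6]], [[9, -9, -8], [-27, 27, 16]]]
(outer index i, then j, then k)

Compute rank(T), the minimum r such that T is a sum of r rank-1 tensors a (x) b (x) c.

Lower bound: the mode-1 unfolding of T (rows indexed by i, columns by (j,k) = (0,0), (0,1), (0,2), (1,0), (1,1), (1,2)) is [[0, 0, 6, 0, 0, 6], [9, -9, -8, -27, 27, 16]].
There the 2×2 minor on rows i ∈ {0, 1}, columns (j,k) ∈ {(0,0), (0,2)} is det [[0, 6], [9, -8]] = -54 ≠ 0, so this unfolding has rank ≥ 2; CP rank is at least every unfolding rank, so rank(T) ≥ 2. (Unfolding ranks only ever bound the CP rank from below — rank(T) can be strictly larger than all of them — so the matching upper bound has to come from an explicit 2-term decomposition.)
Upper bound — finding two terms. Write S_k = T[:,:,k] for the frontal slices: S₀ = [[0, 0], [9, -27]], S₁ = [[0, 0], [-9, 27]], S₂ = [[6, 6], [-8, 16]].
If T = a₁ (x) b₁ (x) c₁ + a₂ (x) b₂ (x) c₂ then each S_k = c₁[k]·a₁b₁ᵀ + c₂[k]·a₂b₂ᵀ. S₀ and S₂ are linearly independent, so a₁b₁ᵀ and a₂b₂ᵀ must span the same plane of matrices: they are the rank-1 matrices of the form x·S₀ + y·S₂.
det(x·S₀ + y·S₂) is −216·xy + 144·y² = (-72)·(3·x − 2·y)(y), vanishing at (x:y) = (2:3) and (1:0).
M₁ = 2·S₀ + 3·S₂ = [[18, 18], [-6, -6]] = 6·[3, -1][1, 1]ᵀ and M₂ = S₀ = [[0, 0], [9, -27]] = 9·[0, 1][1, -3]ᵀ, so take a₁ = [3, -1], b₁ = [1, 1], a₂ = [0, 1], b₂ = [1, -3].
Each slice is an integer combination of E₁ = a₁b₁ᵀ and E₂ = a₂b₂ᵀ: S₀ = 9·E₂, S₁ = −9·E₂, S₂ = 2·E₁ − 6·E₂; reading off coefficients, c₁ = [0, 0, 2] and c₂ = [9, -9, -6].
Hence T = [3, -1] (x) [1, 1] (x) [0, 0, 2] + [0, 1] (x) [1, -3] (x) [9, -9, -6], so rank(T) ≤ 2.
These bounds meet, so rank(T) = 2.

2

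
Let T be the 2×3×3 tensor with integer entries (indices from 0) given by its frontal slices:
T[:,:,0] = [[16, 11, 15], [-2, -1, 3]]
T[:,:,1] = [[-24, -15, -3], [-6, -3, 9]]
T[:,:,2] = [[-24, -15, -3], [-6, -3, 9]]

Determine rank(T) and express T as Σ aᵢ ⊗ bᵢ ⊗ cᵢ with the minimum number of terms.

rank(T) = 2

Lower bound: the mode-2 unfolding of T (rows indexed by j, columns by (i,k) = (0,0), (0,1), (0,2), (1,0), (1,1), (1,2)) is [[16, -24, -24, -2, -6, -6], [11, -15, -15, -1, -3, -3], [15, -3, -3, 3, 9, 9]].
There the 2×2 minor on rows j ∈ {0, 1}, columns (i,k) ∈ {(0,0), (0,1)} is det [[16, -24], [11, -15]] = 24 ≠ 0, so this unfolding has rank ≥ 2; CP rank is at least every unfolding rank, so rank(T) ≥ 2. (This is only a lower bound: in general the CP rank may exceed every unfolding rank, so we still need to exhibit 2 rank-1 terms summing to T.)
Upper bound — finding two terms. Write S_k = T[:,:,k] for the frontal slices: S₀ = [[16, 11, 15], [-2, -1, 3]], S₁ = [[-24, -15, -3], [-6, -3, 9]], S₂ = [[-24, -15, -3], [-6, -3, 9]].
If T = a₁ ⊗ b₁ ⊗ c₁ + a₂ ⊗ b₂ ⊗ c₂ then each S_k = c₁[k]·a₁b₁ᵀ + c₂[k]·a₂b₂ᵀ. S₀ and S₁ are linearly independent, so a₁b₁ᵀ and a₂b₂ᵀ must span the same plane of matrices: they are the rank-1 matrices of the form x·S₀ + y·S₁.
The 2×2 minor of x·S₀ + y·S₁ on rows {0,1}, columns {0,1} is 6·x² + 12·xy − 18·y² = 6·(x + 3·y)(x − y), vanishing at (x:y) = (3:-1) and (1:1).
M₁ = 3·S₀ − S₁ = [[72, 48, 48], [0, 0, 0]] = 24·(1, 0)(3, 2, 2)ᵀ and M₂ = S₀ + S₁ = [[-8, -4, 12], [-8, -4, 12]] = (-4)·(1, 1)(2, 1, -3)ᵀ, so take a₁ = (1, 0), b₁ = (3, 2, 2), a₂ = (1, 1), b₂ = (2, 1, -3).
Each slice is an integer combination of E₁ = a₁b₁ᵀ and E₂ = a₂b₂ᵀ: S₀ = 6·E₁ − E₂, S₁ = −6·E₁ − 3·E₂, S₂ = −6·E₁ − 3·E₂; reading off coefficients, c₁ = (6, -6, -6) and c₂ = (-1, -3, -3).
Hence T = (1, 0) ⊗ (3, 2, 2) ⊗ (6, -6, -6) + (1, 1) ⊗ (2, 1, -3) ⊗ (-1, -3, -3), so rank(T) ≤ 2.
These bounds meet, so rank(T) = 2.
Check entry T[0,1,2] = -15: (1)·(2)·(-6) + (1)·(1)·(-3) = -15.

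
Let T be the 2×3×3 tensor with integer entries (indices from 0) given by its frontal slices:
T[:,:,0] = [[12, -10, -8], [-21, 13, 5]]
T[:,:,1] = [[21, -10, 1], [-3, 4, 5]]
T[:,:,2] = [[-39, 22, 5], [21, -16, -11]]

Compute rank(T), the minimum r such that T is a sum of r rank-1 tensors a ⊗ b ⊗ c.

Lower bound: the mode-1 unfolding of T (rows indexed by i, columns by (j,k) = (0,0), (0,1), (0,2), (1,0), (1,1), (1,2), (2,0), (2,1), (2,2)) is [[12, 21, -39, -10, -10, 22, -8, 1, 5], [-21, -3, 21, 13, 4, -16, 5, 5, -11]].
There the 2×2 minor on rows i ∈ {0, 1}, columns (j,k) ∈ {(0,0), (0,1)} is det [[12, 21], [-21, -3]] = 405 ≠ 0, so this unfolding has rank ≥ 2; CP rank is at least every unfolding rank, so rank(T) ≥ 2. (Unfolding ranks only ever bound the CP rank from below — rank(T) can be strictly larger than all of them — so the matching upper bound has to come from an explicit 2-term decomposition.)
Upper bound — finding two terms. Write S_k = T[:,:,k] for the frontal slices: S₀ = [[12, -10, -8], [-21, 13, 5]], S₁ = [[21, -10, 1], [-3, 4, 5]], S₂ = [[-39, 22, 5], [21, -16, -11]].
If T = a₁ ⊗ b₁ ⊗ c₁ + a₂ ⊗ b₂ ⊗ c₂ then each S_k = c₁[k]·a₁b₁ᵀ + c₂[k]·a₂b₂ᵀ. S₀ and S₁ are linearly independent, so a₁b₁ᵀ and a₂b₂ᵀ must span the same plane of matrices: they are the rank-1 matrices of the form x·S₀ + y·S₁.
The 2×2 minor of x·S₀ + y·S₁ on rows {0,1}, columns {0,1} is −54·x² + 81·xy + 54·y² = (-27)·(x − 2·y)(2·x + y), vanishing at (x:y) = (2:1) and (1:-2).
M₁ = 2·S₀ + S₁ = [[45, -30, -15], [-45, 30, 15]] = 15·(1, -1)(3, -2, -1)ᵀ and M₂ = S₀ − 2·S₁ = [[-30, 10, -10], [-15, 5, -5]] = (-5)·(2, 1)(3, -1, 1)ᵀ, so take a₁ = (1, -1), b₁ = (3, -2, -1), a₂ = (2, 1), b₂ = (3, -1, 1).
Each slice is an integer combination of E₁ = a₁b₁ᵀ and E₂ = a₂b₂ᵀ: S₀ = 6·E₁ − E₂, S₁ = 3·E₁ + 2·E₂, S₂ = −9·E₁ − 2·E₂; reading off coefficients, c₁ = (6, 3, -9) and c₂ = (-1, 2, -2).
Hence T = (1, -1) ⊗ (3, -2, -1) ⊗ (6, 3, -9) + (2, 1) ⊗ (3, -1, 1) ⊗ (-1, 2, -2), so rank(T) ≤ 2.
These bounds meet, so rank(T) = 2.
Check entry T[0,1,1] = -10: (1)·(-2)·(3) + (2)·(-1)·(2) = -10.

2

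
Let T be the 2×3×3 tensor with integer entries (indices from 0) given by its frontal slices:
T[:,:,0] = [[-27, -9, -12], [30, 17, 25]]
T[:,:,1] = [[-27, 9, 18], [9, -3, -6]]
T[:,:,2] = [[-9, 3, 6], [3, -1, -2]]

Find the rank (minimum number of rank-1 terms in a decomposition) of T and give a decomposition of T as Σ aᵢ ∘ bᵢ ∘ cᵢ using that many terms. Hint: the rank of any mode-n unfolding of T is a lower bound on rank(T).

Lower bound: in the mode-1 unfolding of T (rows indexed by i, columns by (j,k)) the 2×2 minor on rows i ∈ {0, 1}, columns (j,k) ∈ {(0,0), (0,1)} is det [[-27, -27], [30, 9]] = 567 ≠ 0, so that unfolding has rank ≥ 2 and hence rank(T) ≥ 2 (CP rank is at least every unfolding rank, though it can be larger).
Upper bound: with S_k = T[:,:,k], the two rank-1 terms a₁b₁ᵀ, a₂b₂ᵀ are the rank-1 members of the pencil x·S₀ + y·S₁.
The 2×2 minor of x·S₀ + y·S₁ on rows {0,1}, columns {0,1} is −189·x² − 567·xy = (-189)·(x + 3·y)(x), vanishing at (x:y) = (3:-1) and (0:1).
M₁ = 3·S₀ − S₁ = [[-54, -36, -54], [81, 54, 81]] = (-9)·[2, -3][3, 2, 3]ᵀ and M₂ = S₁ = [[-27, 9, 18], [9, -3, -6]] = (-3)·[3, -1][3, -1, -2]ᵀ, so take a₁ = [2, -3], b₁ = [3, 2, 3], a₂ = [3, -1], b₂ = [3, -1, -2].
Each slice is an integer combination of E₁ = a₁b₁ᵀ and E₂ = a₂b₂ᵀ: S₀ = −3·E₁ − E₂, S₁ = −3·E₂, S₂ = −E₂; reading off coefficients, c₁ = [-3, 0, 0] and c₂ = [-1, -3, -1].
Hence T = [2, -3] ∘ [3, 2, 3] ∘ [-3, 0, 0] + [3, -1] ∘ [3, -1, -2] ∘ [-1, -3, -1], so rank(T) ≤ 2.
These bounds meet, so rank(T) = 2.

rank(T) = 2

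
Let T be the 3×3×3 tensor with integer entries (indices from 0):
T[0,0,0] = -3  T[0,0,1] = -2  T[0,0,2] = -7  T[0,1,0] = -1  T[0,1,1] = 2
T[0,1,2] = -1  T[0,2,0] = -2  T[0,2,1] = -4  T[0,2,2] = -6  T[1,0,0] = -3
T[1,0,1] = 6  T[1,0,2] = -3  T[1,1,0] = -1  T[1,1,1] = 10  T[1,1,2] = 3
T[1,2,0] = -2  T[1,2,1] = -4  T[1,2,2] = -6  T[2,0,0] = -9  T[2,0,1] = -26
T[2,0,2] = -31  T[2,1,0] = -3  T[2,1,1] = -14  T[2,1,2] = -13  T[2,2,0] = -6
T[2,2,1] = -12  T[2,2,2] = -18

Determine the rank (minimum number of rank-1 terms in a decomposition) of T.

2

Lower bound: the mode-1 unfolding of T (rows indexed by i, columns by (j,k) = (0,0), (0,1), (0,2), (1,0), (1,1), (1,2), (2,0), (2,1), (2,2)) is [[-3, -2, -7, -1, 2, -1, -2, -4, -6], [-3, 6, -3, -1, 10, 3, -2, -4, -6], [-9, -26, -31, -3, -14, -13, -6, -12, -18]].
There the 2×2 minor on rows i ∈ {0, 1}, columns (j,k) ∈ {(0,0), (0,1)} is det [[-3, -2], [-3, 6]] = -24 ≠ 0, so this unfolding has rank ≥ 2; CP rank is at least every unfolding rank, so rank(T) ≥ 2. (This is only a lower bound: in general the CP rank may exceed every unfolding rank, so we still need to exhibit 2 rank-1 terms summing to T.)
Upper bound — finding two terms. Write S_k = T[:,:,k] for the frontal slices: S₀ = [[-3, -1, -2], [-3, -1, -2], [-9, -3, -6]], S₁ = [[-2, 2, -4], [6, 10, -4], [-26, -14, -12]], S₂ = [[-7, -1, -6], [-3, 3, -6], [-31, -13, -18]].
If T = a₁ ⊗ b₁ ⊗ c₁ + a₂ ⊗ b₂ ⊗ c₂ then each S_k = c₁[k]·a₁b₁ᵀ + c₂[k]·a₂b₂ᵀ. S₀ and S₁ are linearly independent, so a₁b₁ᵀ and a₂b₂ᵀ must span the same plane of matrices: they are the rank-1 matrices of the form x·S₀ + y·S₁.
The 2×2 minor of x·S₀ + y·S₁ on rows {0,1}, columns {0,1} is −16·xy − 32·y² = (-16)·(x + 2·y)(y), vanishing at (x:y) = (2:-1) and (1:0).
M₁ = 2·S₀ − S₁ = [[-4, -4, 0], [-12, -12, 0], [8, 8, 0]] = (-4)·[1, 3, -2][1, 1, 0]ᵀ and M₂ = S₀ = [[-3, -1, -2], [-3, -1, -2], [-9, -3, -6]] = −[1, 1, 3][3, 1, 2]ᵀ, so take a₁ = [1, 3, -2], b₁ = [1, 1, 0], a₂ = [1, 1, 3], b₂ = [3, 1, 2].
Each slice is an integer combination of E₁ = a₁b₁ᵀ and E₂ = a₂b₂ᵀ: S₀ = −E₂, S₁ = 4·E₁ − 2·E₂, S₂ = 2·E₁ − 3·E₂; reading off coefficients, c₁ = [0, 4, 2] and c₂ = [-1, -2, -3].
Hence T = [1, 3, -2] ⊗ [1, 1, 0] ⊗ [0, 4, 2] + [1, 1, 3] ⊗ [3, 1, 2] ⊗ [-1, -2, -3], so rank(T) ≤ 2.
These bounds meet, so rank(T) = 2.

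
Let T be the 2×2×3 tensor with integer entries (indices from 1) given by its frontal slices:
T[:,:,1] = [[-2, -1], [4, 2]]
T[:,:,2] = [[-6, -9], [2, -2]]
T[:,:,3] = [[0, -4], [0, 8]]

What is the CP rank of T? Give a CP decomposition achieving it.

Lower bound: the mode-3 unfolding of T (rows indexed by k, columns by (i,j) = (1,1), (1,2), (2,1), (2,2)) is [[-2, -1, 4, 2], [-6, -9, 2, -2], [0, -4, 0, 8]].
There the 3×3 minor on rows k ∈ {1, 2, 3}, columns (i,j) ∈ {(1,1), (1,2), (2,1)} is det [[-2, -1, 4], [-6, -9, 2], [0, -4, 0]] = 80 ≠ 0, so this unfolding has rank ≥ 3; CP rank is at least every unfolding rank, so rank(T) ≥ 3. (This is only a lower bound: in general the CP rank may exceed every unfolding rank, so we still need to exhibit 3 rank-1 terms summing to T.)
Upper bound: T is a sum of 3 rank-1 terms, T = (1, -2) ⊗ (0, 1) ⊗ (-2, -2, -4) + (1, -2) ⊗ (2, -1) ⊗ (-1, -1, 0) + (2, 1) ⊗ (1, 2) ⊗ (0, -2, 0) (one valid choice — decompositions are not unique — normalised so each a, b is primitive with positive first nonzero entry; check it by expanding all entries), so rank(T) ≤ 3.
These bounds meet, so rank(T) = 3.

rank(T) = 3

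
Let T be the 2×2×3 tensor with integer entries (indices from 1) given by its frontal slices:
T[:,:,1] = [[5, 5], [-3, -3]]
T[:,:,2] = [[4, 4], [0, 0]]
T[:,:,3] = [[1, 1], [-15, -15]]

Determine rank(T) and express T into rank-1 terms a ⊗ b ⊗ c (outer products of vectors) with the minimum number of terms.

rank(T) = 2

Lower bound: in the mode-1 unfolding of T (rows indexed by i, columns by (j,k)) the 2×2 minor on rows i ∈ {1, 2}, columns (j,k) ∈ {(1,1), (1,2)} is det [[5, 4], [-3, 0]] = 12 ≠ 0, so that unfolding has rank ≥ 2 and hence rank(T) ≥ 2 (CP rank is at least every unfolding rank, though it can be larger).
Upper bound: T[:,j,:] = b[j]·M for every slice, with b = [1, 1] and M = [[5, 4, 1], [-3, 0, -15]] (rows i, columns k).
Splitting M by its rows (i = 1, 2), M = [1, 0][5, 4, 1]ᵀ + [0, 1][-3, 0, -15]ᵀ.
Hence T = [1, 0] ⊗ [1, 1] ⊗ [5, 4, 1] + [0, 1] ⊗ [1, 1] ⊗ [-3, 0, -15], so rank(T) ≤ 2.
These bounds meet, so rank(T) = 2.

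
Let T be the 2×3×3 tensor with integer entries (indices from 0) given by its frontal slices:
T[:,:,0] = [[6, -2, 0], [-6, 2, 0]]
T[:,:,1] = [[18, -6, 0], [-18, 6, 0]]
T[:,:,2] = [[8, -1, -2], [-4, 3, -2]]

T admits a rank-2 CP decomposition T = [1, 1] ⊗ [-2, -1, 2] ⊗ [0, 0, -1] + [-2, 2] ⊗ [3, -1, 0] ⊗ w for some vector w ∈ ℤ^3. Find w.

Subtract the known terms from T to get the rank-1 residual R = [-2, 2] ⊗ [3, -1, 0] ⊗ w, so R[i,j,k] = a[i]·b[j]·w[k]. Pick indices with nonzero a[0]·b[0] = (-2)·(3) = -6. Only the fibre through (0,0,·) is needed: R[0,0,:] = T[0,0,:] − Σₗ aₗ[0]bₗ[0]cₗ = [6, 18, 8] − (1)·(-2)·[0, 0, -1] = [6, 18, 6]. Then w[k] = R[0,0,k] / -6 for each k, giving w = [6, 18, 6] / -6 = [-1, -3, -1].

w = [-1, -3, -1]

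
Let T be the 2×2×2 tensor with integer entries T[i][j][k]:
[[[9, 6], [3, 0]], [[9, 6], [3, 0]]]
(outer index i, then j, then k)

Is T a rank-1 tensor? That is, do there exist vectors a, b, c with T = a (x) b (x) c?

The mode-3 unfolding of T (rows indexed by k, columns by (i,j) = (0,0), (0,1), (1,0), (1,1)) is [[9, 3, 9, 3], [6, 0, 6, 0]].
There the 2×2 minor on rows k ∈ {0, 1}, columns (i,j) ∈ {(0,0), (0,1)} is det [[9, 3], [6, 0]] = -18 ≠ 0, so this unfolding has rank ≥ 2; CP rank is at least every unfolding rank, so rank(T) ≥ 2.
In particular rank(T) ≥ 2 > 1, so T is not rank-1.

No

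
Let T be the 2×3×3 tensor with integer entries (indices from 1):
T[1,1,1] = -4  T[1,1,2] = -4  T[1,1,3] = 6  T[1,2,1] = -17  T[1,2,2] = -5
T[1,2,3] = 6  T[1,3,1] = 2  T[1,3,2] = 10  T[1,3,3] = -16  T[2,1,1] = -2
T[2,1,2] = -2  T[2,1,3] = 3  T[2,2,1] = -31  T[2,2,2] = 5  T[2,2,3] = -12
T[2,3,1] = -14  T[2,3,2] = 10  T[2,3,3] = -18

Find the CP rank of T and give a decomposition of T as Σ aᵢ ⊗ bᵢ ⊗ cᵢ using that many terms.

rank(T) = 2

Lower bound: in the mode-3 unfolding of T (rows indexed by k, columns by (i,j)) the 2×2 minor on rows k ∈ {1, 2}, columns (i,j) ∈ {(1,1), (1,2)} is det [[-4, -17], [-4, -5]] = -48 ≠ 0, so that unfolding has rank ≥ 2 and hence rank(T) ≥ 2 (CP rank is at least every unfolding rank, though it can be larger).
Upper bound: with S_k = T[:,:,k], the two rank-1 terms a₁b₁ᵀ, a₂b₂ᵀ are the rank-1 members of the pencil x·S₁ + y·S₂.
The 2×2 minor of x·S₁ + y·S₂ on rows {1,2}, columns {1,2} is 90·x² + 60·xy − 30·y² = 30·(3·x − y)(x + y), vanishing at (x:y) = (1:3) and (1:-1).
M₁ = S₁ + 3·S₂ = [[-16, -32, 32], [-8, -16, 16]] = (-8)·[2, 1][1, 2, -2]ᵀ and M₂ = S₁ − S₂ = [[0, -12, -8], [0, -36, -24]] = (-4)·[1, 3][0, 3, 2]ᵀ, so take a₁ = [2, 1], b₁ = [1, 2, -2], a₂ = [1, 3], b₂ = [0, 3, 2].
Each slice is an integer combination of E₁ = a₁b₁ᵀ and E₂ = a₂b₂ᵀ: S₁ = −2·E₁ − 3·E₂, S₂ = −2·E₁ + E₂, S₃ = 3·E₁ − 2·E₂; reading off coefficients, c₁ = [-2, -2, 3] and c₂ = [-3, 1, -2].
Hence T = [2, 1] ⊗ [1, 2, -2] ⊗ [-2, -2, 3] + [1, 3] ⊗ [0, 3, 2] ⊗ [-3, 1, -2], so rank(T) ≤ 2.
These bounds meet, so rank(T) = 2.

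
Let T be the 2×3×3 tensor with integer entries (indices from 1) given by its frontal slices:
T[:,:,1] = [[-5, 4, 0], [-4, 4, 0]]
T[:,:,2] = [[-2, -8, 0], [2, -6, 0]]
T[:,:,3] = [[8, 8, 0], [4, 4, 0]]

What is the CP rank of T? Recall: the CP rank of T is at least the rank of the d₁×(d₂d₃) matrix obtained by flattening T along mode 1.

Lower bound: in the mode-3 unfolding of T (rows indexed by k, columns by (i,j)) the 3×3 minor on rows k ∈ {1, 2, 3}, columns (i,j) ∈ {(1,1), (1,2), (2,1)} is det [[-5, 4, -4], [-2, -8, 2], [8, 8, 4]] = 144 ≠ 0, so that unfolding has rank ≥ 3 and hence rank(T) ≥ 3 (CP rank is at least every unfolding rank, though it can be larger).
Upper bound: T is a sum of 3 rank-1 terms, T = (1, 0) ⊗ (1, 0, 0) ⊗ (-1, -2, 0) + (1, 1) ⊗ (1, -1, 0) ⊗ (-4, 4, 0) + (2, 1) ⊗ (1, 1, 0) ⊗ (0, -2, 4) (written with every a and b primitive with positive leading entry and the scale carried by c; CP decompositions are not unique, and this one is verified by expanding entrywise), so rank(T) ≤ 3.
These bounds meet, so rank(T) = 3.

3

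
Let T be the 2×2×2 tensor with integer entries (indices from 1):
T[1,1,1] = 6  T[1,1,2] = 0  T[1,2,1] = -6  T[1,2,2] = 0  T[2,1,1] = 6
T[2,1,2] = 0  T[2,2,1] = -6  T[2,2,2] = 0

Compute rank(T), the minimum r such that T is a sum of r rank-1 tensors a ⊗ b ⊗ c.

1

Lower bound: T ≠ 0 (e.g. T[1,1,1] = 6), so rank(T) ≥ 1.
Upper bound: if T = a ⊗ b ⊗ c then every fibre of T is a multiple of the corresponding factor, so read the factors off the fibres through the nonzero entry T[1,1,1] = 6.
The mode-1 fibre T[:,1,1] = [6, 6] gives a = [1, 1] (primitive direction); the mode-2 fibre T[1,:,1] = [6, -6] gives b = [1, -1]; then c[k] = T[1,1,k] / (a[1]·b[1]) = [6, 0] / 1 = [6, 0].
Expanding [1, 1] ⊗ [1, -1] ⊗ [6, 0] reproduces all 8 entries of T, so T = [1, 1] ⊗ [1, -1] ⊗ [6, 0] and rank(T) ≤ 1.
These bounds meet, so rank(T) = 1.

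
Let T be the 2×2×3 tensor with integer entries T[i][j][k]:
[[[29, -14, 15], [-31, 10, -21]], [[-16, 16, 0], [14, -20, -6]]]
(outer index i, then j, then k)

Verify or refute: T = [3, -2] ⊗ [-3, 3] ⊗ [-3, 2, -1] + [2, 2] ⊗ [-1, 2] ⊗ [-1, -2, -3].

Yes

Reconstruct entrywise from the claimed factors. For example, T[1,1,0] = 14 and Σₗ aₗ[1]bₗ[1]cₗ[0] = (-2)·(3)·(-3) + (2)·(2)·(-1) = 14; checking all 12 entries, every one matches. The claim holds.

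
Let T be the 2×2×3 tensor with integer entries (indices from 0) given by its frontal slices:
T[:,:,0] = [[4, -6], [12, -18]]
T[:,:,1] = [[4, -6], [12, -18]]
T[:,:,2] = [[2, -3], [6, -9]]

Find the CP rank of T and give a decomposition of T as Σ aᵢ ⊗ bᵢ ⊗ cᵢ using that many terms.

Lower bound: T ≠ 0 (e.g. T[0,0,0] = 4), so rank(T) ≥ 1.
Upper bound: if T = a ⊗ b ⊗ c then every fibre of T is a multiple of the corresponding factor, so read the factors off the fibres through the nonzero entry T[0,0,0] = 4.
The mode-1 fibre T[:,0,0] = [4, 12] gives a = [1, 3] (primitive direction); the mode-2 fibre T[0,:,0] = [4, -6] gives b = [2, -3]; then c[k] = T[0,0,k] / (a[0]·b[0]) = [4, 4, 2] / 2 = [2, 2, 1].
Expanding [1, 3] ⊗ [2, -3] ⊗ [2, 2, 1] reproduces all 12 entries of T, so T = [1, 3] ⊗ [2, -3] ⊗ [2, 2, 1] and rank(T) ≤ 1.
These bounds meet, so rank(T) = 1.

rank(T) = 1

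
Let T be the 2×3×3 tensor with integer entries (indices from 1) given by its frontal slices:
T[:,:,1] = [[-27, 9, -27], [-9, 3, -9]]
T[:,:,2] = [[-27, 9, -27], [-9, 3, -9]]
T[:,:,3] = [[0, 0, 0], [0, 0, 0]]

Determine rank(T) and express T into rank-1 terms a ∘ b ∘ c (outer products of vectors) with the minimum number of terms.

Lower bound: T ≠ 0 (e.g. T[1,1,1] = -27), so rank(T) ≥ 1.
Upper bound: if T = a ∘ b ∘ c then every fibre of T is a multiple of the corresponding factor, so read the factors off the fibres through the nonzero entry T[1,1,1] = -27.
The mode-1 fibre T[:,1,1] = [-27, -9] gives a = (3, 1) (primitive direction); the mode-2 fibre T[1,:,1] = [-27, 9, -27] gives b = (3, -1, 3); then c[k] = T[1,1,k] / (a[1]·b[1]) = [-27, -27, 0] / 9 = (-3, -3, 0).
Expanding (3, 1) ∘ (3, -1, 3) ∘ (-3, -3, 0) reproduces all 18 entries of T, so T = (3, 1) ∘ (3, -1, 3) ∘ (-3, -3, 0) and rank(T) ≤ 1.
These bounds meet, so rank(T) = 1.
Check entry T[2,2,1] = 3: (1)·(-1)·(-3) = 3.

rank(T) = 1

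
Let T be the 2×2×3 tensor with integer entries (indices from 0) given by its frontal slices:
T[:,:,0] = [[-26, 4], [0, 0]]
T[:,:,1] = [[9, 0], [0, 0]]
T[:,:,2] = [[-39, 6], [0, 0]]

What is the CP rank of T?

Lower bound: in the mode-2 unfolding of T (rows indexed by j, columns by (i,k)) the 2×2 minor on rows j ∈ {0, 1}, columns (i,k) ∈ {(0,0), (0,1)} is det [[-26, 9], [4, 0]] = -36 ≠ 0, so that unfolding has rank ≥ 2 and hence rank(T) ≥ 2 (CP rank is at least every unfolding rank, though it can be larger).
Upper bound: T[i,:,:] = a[i]·M for every slice, with a = [1, 0] and M = [[-26, 9, -39], [4, 0, 6]] (rows j, columns k).
Splitting M by its rows (j = 0, 1), M = [1, 0][-26, 9, -39]ᵀ + [0, 1][4, 0, 6]ᵀ.
Hence T = [1, 0] ⊗ [1, 0] ⊗ [-26, 9, -39] + [1, 0] ⊗ [0, 1] ⊗ [4, 0, 6], so rank(T) ≤ 2.
These bounds meet, so rank(T) = 2.

2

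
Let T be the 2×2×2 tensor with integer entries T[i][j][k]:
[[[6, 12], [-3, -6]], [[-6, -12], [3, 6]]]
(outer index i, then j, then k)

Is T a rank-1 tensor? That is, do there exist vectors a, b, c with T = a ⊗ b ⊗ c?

Yes

If T = a ⊗ b ⊗ c then every fibre of T is a multiple of the corresponding factor, so read the factors off the fibres through the nonzero entry T[0,0,0] = 6.
The mode-1 fibre T[:,0,0] = [6, -6] gives a = [1, -1] (primitive direction); the mode-2 fibre T[0,:,0] = [6, -3] gives b = [2, -1]; then c[k] = T[0,0,k] / (a[0]·b[0]) = [6, 12] / 2 = [3, 6].
Expanding [1, -1] ⊗ [2, -1] ⊗ [3, 6] reproduces all 8 entries of T, so T = [1, -1] ⊗ [2, -1] ⊗ [3, 6] and rank(T) ≤ 1.
Equivalently every frontal slice T[:,:,k] is c[k] times the rank-1 matrix [1, -1] ⊗ [2, -1]. So T has rank 1 (it is nonzero).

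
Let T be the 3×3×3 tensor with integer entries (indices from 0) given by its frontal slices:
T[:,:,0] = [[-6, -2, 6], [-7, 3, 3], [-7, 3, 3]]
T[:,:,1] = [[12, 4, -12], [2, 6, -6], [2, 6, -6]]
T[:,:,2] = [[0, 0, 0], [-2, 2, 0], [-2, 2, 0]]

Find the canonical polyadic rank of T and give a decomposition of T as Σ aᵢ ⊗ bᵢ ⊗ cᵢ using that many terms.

Lower bound: the mode-1 unfolding of T (rows indexed by i, columns by (j,k) = (0,0), (0,1), (0,2), (1,0), (1,1), (1,2), (2,0), (2,1), (2,2)) is [[-6, 12, 0, -2, 4, 0, 6, -12, 0], [-7, 2, -2, 3, 6, 2, 3, -6, 0], [-7, 2, -2, 3, 6, 2, 3, -6, 0]].
There the 2×2 minor on rows i ∈ {0, 1}, columns (j,k) ∈ {(0,0), (0,1)} is det [[-6, 12], [-7, 2]] = 72 ≠ 0, so this unfolding has rank ≥ 2; CP rank is at least every unfolding rank, so rank(T) ≥ 2. (Flattening ranks never certify an upper bound on CP rank; for that we must actually write T with 2 rank-1 terms.)
Upper bound — finding two terms. Write S_k = T[:,:,k] for the frontal slices: S₀ = [[-6, -2, 6], [-7, 3, 3], [-7, 3, 3]], S₁ = [[12, 4, -12], [2, 6, -6], [2, 6, -6]], S₂ = [[0, 0, 0], [-2, 2, 0], [-2, 2, 0]].
If T = a₁ ⊗ b₁ ⊗ c₁ + a₂ ⊗ b₂ ⊗ c₂ then each S_k = c₁[k]·a₁b₁ᵀ + c₂[k]·a₂b₂ᵀ. S₀ and S₁ are linearly independent, so a₁b₁ᵀ and a₂b₂ᵀ must span the same plane of matrices: they are the rank-1 matrices of the form x·S₀ + y·S₁.
The 2×2 minor of x·S₀ + y·S₁ on rows {0,1}, columns {0,1} is −32·x² + 32·xy + 64·y² = (-32)·(x − 2·y)(x + y), vanishing at (x:y) = (2:1) and (1:-1).
M₁ = 2·S₀ + S₁ = [[0, 0, 0], [-12, 12, 0], [-12, 12, 0]] = (-12)·[0, 1, 1][1, -1, 0]ᵀ and M₂ = S₀ − S₁ = [[-18, -6, 18], [-9, -3, 9], [-9, -3, 9]] = (-3)·[2, 1, 1][3, 1, -3]ᵀ, so take a₁ = [0, 1, 1], b₁ = [1, -1, 0], a₂ = [2, 1, 1], b₂ = [3, 1, -3].
Each slice is an integer combination of E₁ = a₁b₁ᵀ and E₂ = a₂b₂ᵀ: S₀ = −4·E₁ − E₂, S₁ = −4·E₁ + 2·E₂, S₂ = −2·E₁; reading off coefficients, c₁ = [-4, -4, -2] and c₂ = [-1, 2, 0].
Hence T = [0, 1, 1] ⊗ [1, -1, 0] ⊗ [-4, -4, -2] + [2, 1, 1] ⊗ [3, 1, -3] ⊗ [-1, 2, 0], so rank(T) ≤ 2.
These bounds meet, so rank(T) = 2.
Check entry T[0,2,2] = 0: (0)·(0)·(-2) + (2)·(-3)·(0) = 0.

rank(T) = 2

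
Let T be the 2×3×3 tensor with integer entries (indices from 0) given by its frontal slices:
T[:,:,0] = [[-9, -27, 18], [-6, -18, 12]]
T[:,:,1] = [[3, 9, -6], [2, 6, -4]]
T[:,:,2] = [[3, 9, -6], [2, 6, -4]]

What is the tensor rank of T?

1

Lower bound: T ≠ 0 (e.g. T[0,0,0] = -9), so rank(T) ≥ 1.
Upper bound: if T = a ⊗ b ⊗ c then every fibre of T is a multiple of the corresponding factor, so read the factors off the fibres through the nonzero entry T[0,0,0] = -9.
The mode-1 fibre T[:,0,0] = [-9, -6] gives a = [3, 2] (primitive direction); the mode-2 fibre T[0,:,0] = [-9, -27, 18] gives b = [1, 3, -2]; then c[k] = T[0,0,k] / (a[0]·b[0]) = [-9, 3, 3] / 3 = [-3, 1, 1].
Expanding [3, 2] ⊗ [1, 3, -2] ⊗ [-3, 1, 1] reproduces all 18 entries of T, so T = [3, 2] ⊗ [1, 3, -2] ⊗ [-3, 1, 1] and rank(T) ≤ 1.
These bounds meet, so rank(T) = 1.
Check entry T[1,2,1] = -4: (2)·(-2)·(1) = -4.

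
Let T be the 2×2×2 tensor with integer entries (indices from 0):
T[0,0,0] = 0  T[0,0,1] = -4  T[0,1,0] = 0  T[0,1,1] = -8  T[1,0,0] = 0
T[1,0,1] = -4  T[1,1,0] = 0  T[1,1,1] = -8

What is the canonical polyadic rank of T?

1

Lower bound: T ≠ 0 (e.g. T[0,0,1] = -4), so rank(T) ≥ 1.
Upper bound: if T = a ⊗ b ⊗ c then every fibre of T is a multiple of the corresponding factor, so read the factors off the fibres through the nonzero entry T[0,0,1] = -4.
The mode-1 fibre T[:,0,1] = [-4, -4] gives a = (1, 1) (primitive direction); the mode-2 fibre T[0,:,1] = [-4, -8] gives b = (1, 2); then c[k] = T[0,0,k] / (a[0]·b[0]) = [0, -4] / 1 = (0, -4).
Expanding (1, 1) ⊗ (1, 2) ⊗ (0, -4) reproduces all 8 entries of T, so T = (1, 1) ⊗ (1, 2) ⊗ (0, -4) and rank(T) ≤ 1.
These bounds meet, so rank(T) = 1.
Check entry T[1,0,1] = -4: (1)·(1)·(-4) = -4.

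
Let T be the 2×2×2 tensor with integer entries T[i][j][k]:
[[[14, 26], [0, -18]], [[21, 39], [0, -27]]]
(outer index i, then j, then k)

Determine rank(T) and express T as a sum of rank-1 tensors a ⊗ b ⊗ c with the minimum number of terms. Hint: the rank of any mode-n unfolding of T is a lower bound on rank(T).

rank(T) = 2

Lower bound: the mode-3 unfolding of T (rows indexed by k, columns by (i,j) = (0,0), (0,1), (1,0), (1,1)) is [[14, 0, 21, 0], [26, -18, 39, -27]].
There the 2×2 minor on rows k ∈ {0, 1}, columns (i,j) ∈ {(0,0), (0,1)} is det [[14, 0], [26, -18]] = -252 ≠ 0, so this unfolding has rank ≥ 2; CP rank is at least every unfolding rank, so rank(T) ≥ 2. (Flattening ranks never certify an upper bound on CP rank; for that we must actually write T with 2 rank-1 terms.)
Upper bound — finding two terms. Every mode-1 slice of T is a multiple of one matrix: T[i,:,:] = a[i]·M with a = [2, 3] and M = [[7, 13], [0, -9]] (rows indexed by j, columns by k). So it suffices to write M as a sum of two rank-1 matrices.
Splitting M by its rows (j = 0, 1), M = [1, 0][7, 13]ᵀ + [0, 1][0, -9]ᵀ.
Hence T = [2, 3] ⊗ [1, 0] ⊗ [7, 13] + [2, 3] ⊗ [0, 1] ⊗ [0, -9], so rank(T) ≤ 2.
These bounds meet, so rank(T) = 2.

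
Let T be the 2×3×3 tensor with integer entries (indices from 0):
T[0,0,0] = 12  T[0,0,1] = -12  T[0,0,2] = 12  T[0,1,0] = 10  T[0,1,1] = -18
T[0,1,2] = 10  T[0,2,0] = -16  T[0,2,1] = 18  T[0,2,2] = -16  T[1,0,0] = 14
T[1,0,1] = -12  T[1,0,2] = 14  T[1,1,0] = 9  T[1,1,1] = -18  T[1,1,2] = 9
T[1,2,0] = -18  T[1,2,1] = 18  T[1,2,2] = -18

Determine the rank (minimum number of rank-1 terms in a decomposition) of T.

Lower bound: the mode-2 unfolding of T (rows indexed by j, columns by (i,k) = (0,0), (0,1), (0,2), (1,0), (1,1), (1,2)) is [[12, -12, 12, 14, -12, 14], [10, -18, 10, 9, -18, 9], [-16, 18, -16, -18, 18, -18]].
There the 2×2 minor on rows j ∈ {0, 1}, columns (i,k) ∈ {(0,0), (0,1)} is det [[12, -12], [10, -18]] = -96 ≠ 0, so this unfolding has rank ≥ 2; CP rank is at least every unfolding rank, so rank(T) ≥ 2. (Flattening ranks never certify an upper bound on CP rank; for that we must actually write T with 2 rank-1 terms.)
Upper bound — finding two terms. Write S_k = T[:,:,k] for the frontal slices: S₀ = [[12, 10, -16], [14, 9, -18]], S₁ = [[-12, -18, 18], [-12, -18, 18]], S₂ = [[12, 10, -16], [14, 9, -18]].
If T = a₁ ∘ b₁ ∘ c₁ + a₂ ∘ b₂ ∘ c₂ then each S_k = c₁[k]·a₁b₁ᵀ + c₂[k]·a₂b₂ᵀ. S₀ and S₁ are linearly independent, so a₁b₁ᵀ and a₂b₂ᵀ must span the same plane of matrices: they are the rank-1 matrices of the form x·S₀ + y·S₁.
The 2×2 minor of x·S₀ + y·S₁ on rows {0,1}, columns {0,1} is −32·x² + 48·xy = (-16)·(2·x − 3·y)(x), vanishing at (x:y) = (3:2) and (0:1).
M₁ = 3·S₀ + 2·S₁ = [[12, -6, -12], [18, -9, -18]] = 3·(2, 3)(2, -1, -2)ᵀ and M₂ = S₁ = [[-12, -18, 18], [-12, -18, 18]] = (-6)·(1, 1)(2, 3, -3)ᵀ, so take a₁ = (2, 3), b₁ = (2, -1, -2), a₂ = (1, 1), b₂ = (2, 3, -3).
Each slice is an integer combination of E₁ = a₁b₁ᵀ and E₂ = a₂b₂ᵀ: S₀ = E₁ + 4·E₂, S₁ = −6·E₂, S₂ = E₁ + 4·E₂; reading off coefficients, c₁ = (1, 0, 1) and c₂ = (4, -6, 4).
Hence T = (2, 3) ∘ (2, -1, -2) ∘ (1, 0, 1) + (1, 1) ∘ (2, 3, -3) ∘ (4, -6, 4), so rank(T) ≤ 2.
These bounds meet, so rank(T) = 2.
Check entry T[1,2,1] = 18: (3)·(-2)·(0) + (1)·(-3)·(-6) = 18.

2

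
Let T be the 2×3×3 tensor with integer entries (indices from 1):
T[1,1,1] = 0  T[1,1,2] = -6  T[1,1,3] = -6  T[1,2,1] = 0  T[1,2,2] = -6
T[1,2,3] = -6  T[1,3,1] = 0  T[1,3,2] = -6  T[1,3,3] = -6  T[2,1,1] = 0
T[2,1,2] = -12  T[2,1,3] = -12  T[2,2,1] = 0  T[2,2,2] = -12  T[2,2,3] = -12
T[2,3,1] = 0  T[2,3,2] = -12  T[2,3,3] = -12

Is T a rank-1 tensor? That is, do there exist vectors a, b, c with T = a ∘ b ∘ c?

Yes

If T = a ∘ b ∘ c then every fibre of T is a multiple of the corresponding factor, so read the factors off the fibres through the nonzero entry T[1,1,2] = -6.
The mode-1 fibre T[:,1,2] = [-6, -12] gives a = [1, 2] (primitive direction); the mode-2 fibre T[1,:,2] = [-6, -6, -6] gives b = [1, 1, 1]; then c[k] = T[1,1,k] / (a[1]·b[1]) = [0, -6, -6] / 1 = [0, -6, -6].
Expanding [1, 2] ∘ [1, 1, 1] ∘ [0, -6, -6] reproduces all 18 entries of T, so T = [1, 2] ∘ [1, 1, 1] ∘ [0, -6, -6] and rank(T) ≤ 1.
Equivalently every frontal slice T[:,:,k] is c[k] times the rank-1 matrix [1, 2] ∘ [1, 1, 1]. So T has rank 1 (it is nonzero).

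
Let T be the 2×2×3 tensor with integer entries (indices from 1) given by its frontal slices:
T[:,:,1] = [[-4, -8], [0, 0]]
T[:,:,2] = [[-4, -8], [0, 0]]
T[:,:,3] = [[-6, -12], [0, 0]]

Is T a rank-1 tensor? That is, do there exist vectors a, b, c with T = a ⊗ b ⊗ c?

If T = a ⊗ b ⊗ c then every fibre of T is a multiple of the corresponding factor, so read the factors off the fibres through the nonzero entry T[1,1,1] = -4.
The mode-1 fibre T[:,1,1] = [-4, 0] gives a = (1, 0) (primitive direction); the mode-2 fibre T[1,:,1] = [-4, -8] gives b = (1, 2); then c[k] = T[1,1,k] / (a[1]·b[1]) = [-4, -4, -6] / 1 = (-4, -4, -6).
Expanding (1, 0) ⊗ (1, 2) ⊗ (-4, -4, -6) reproduces all 12 entries of T, so T = (1, 0) ⊗ (1, 2) ⊗ (-4, -4, -6) and rank(T) ≤ 1.
Equivalently every frontal slice T[:,:,k] is c[k] times the rank-1 matrix (1, 0) ⊗ (1, 2). So T has rank 1 (it is nonzero).

Yes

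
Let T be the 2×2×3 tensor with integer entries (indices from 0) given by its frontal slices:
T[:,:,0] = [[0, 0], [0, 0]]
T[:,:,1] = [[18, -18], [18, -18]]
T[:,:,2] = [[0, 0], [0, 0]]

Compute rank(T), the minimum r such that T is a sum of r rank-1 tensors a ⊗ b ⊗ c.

1

Lower bound: T ≠ 0 (e.g. T[0,0,1] = 18), so rank(T) ≥ 1.
Upper bound: if T = a ⊗ b ⊗ c then every fibre of T is a multiple of the corresponding factor, so read the factors off the fibres through the nonzero entry T[0,0,1] = 18.
The mode-1 fibre T[:,0,1] = [18, 18] gives a = [1, 1] (primitive direction); the mode-2 fibre T[0,:,1] = [18, -18] gives b = [1, -1]; then c[k] = T[0,0,k] / (a[0]·b[0]) = [0, 18, 0] / 1 = [0, 18, 0].
Expanding [1, 1] ⊗ [1, -1] ⊗ [0, 18, 0] reproduces all 12 entries of T, so T = [1, 1] ⊗ [1, -1] ⊗ [0, 18, 0] and rank(T) ≤ 1.
These bounds meet, so rank(T) = 1.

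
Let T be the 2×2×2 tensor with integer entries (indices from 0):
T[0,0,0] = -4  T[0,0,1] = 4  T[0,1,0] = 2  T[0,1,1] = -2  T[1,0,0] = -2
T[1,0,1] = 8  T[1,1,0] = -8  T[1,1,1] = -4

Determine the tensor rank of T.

2

Lower bound: in the mode-2 unfolding of T (rows indexed by j, columns by (i,k)) the 2×2 minor on rows j ∈ {0, 1}, columns (i,k) ∈ {(0,0), (1,0)} is det [[-4, -2], [2, -8]] = 36 ≠ 0, so that unfolding has rank ≥ 2 and hence rank(T) ≥ 2 (CP rank is at least every unfolding rank, though it can be larger).
Upper bound: with S_k = T[:,:,k], the two rank-1 terms a₁b₁ᵀ, a₂b₂ᵀ are the rank-1 members of the pencil x·S₀ + y·S₁.
det(x·S₀ + y·S₁) is 36·x² − 36·xy = 36·(x − y)(x), vanishing at (x:y) = (1:1) and (0:1).
M₁ = S₀ + S₁ = [[0, 0], [6, -12]] = 6·[0, 1][1, -2]ᵀ and M₂ = S₁ = [[4, -2], [8, -4]] = 2·[1, 2][2, -1]ᵀ, so take a₁ = [0, 1], b₁ = [1, -2], a₂ = [1, 2], b₂ = [2, -1].
Each slice is an integer combination of E₁ = a₁b₁ᵀ and E₂ = a₂b₂ᵀ: S₀ = 6·E₁ − 2·E₂, S₁ = 2·E₂; reading off coefficients, c₁ = [6, 0] and c₂ = [-2, 2].
Hence T = [0, 1] ⊗ [1, -2] ⊗ [6, 0] + [1, 2] ⊗ [2, -1] ⊗ [-2, 2], so rank(T) ≤ 2.
These bounds meet, so rank(T) = 2.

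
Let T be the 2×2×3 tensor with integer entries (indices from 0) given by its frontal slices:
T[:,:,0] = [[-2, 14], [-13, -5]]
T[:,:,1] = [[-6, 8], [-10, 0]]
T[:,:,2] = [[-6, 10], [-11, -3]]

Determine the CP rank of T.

3

Lower bound: the mode-3 unfolding of T (rows indexed by k, columns by (i,j) = (0,0), (0,1), (1,0), (1,1)) is [[-2, 14, -13, -5], [-6, 8, -10, 0], [-6, 10, -11, -3]].
There the 3×3 minor on rows k ∈ {0, 1, 2}, columns (i,j) ∈ {(0,0), (0,1), (1,0)} is det [[-2, 14, -13], [-6, 8, -10], [-6, 10, -11]] = 48 ≠ 0, so this unfolding has rank ≥ 3; CP rank is at least every unfolding rank, so rank(T) ≥ 3. (This is only a lower bound: in general the CP rank may exceed every unfolding rank, so we still need to exhibit 3 rank-1 terms summing to T.)
Upper bound: T is a sum of 3 rank-1 terms, T = [1, -1] (x) [1, 2] (x) [4, 2, 4] + [1, 1] (x) [2, -1] (x) [-4, -4, -4] + [2, -1] (x) [1, 1] (x) [1, 0, -1] (one valid choice — decompositions are not unique — normalised so each a, b is primitive with positive first nonzero entry; check it by expanding all entries), so rank(T) ≤ 3.
These bounds meet, so rank(T) = 3.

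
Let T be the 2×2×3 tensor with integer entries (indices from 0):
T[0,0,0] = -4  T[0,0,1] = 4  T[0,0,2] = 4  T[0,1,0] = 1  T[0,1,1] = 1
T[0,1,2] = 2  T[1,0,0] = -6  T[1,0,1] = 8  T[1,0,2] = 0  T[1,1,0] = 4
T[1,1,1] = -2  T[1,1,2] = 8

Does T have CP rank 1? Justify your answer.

The mode-3 unfolding of T (rows indexed by k, columns by (i,j) = (0,0), (0,1), (1,0), (1,1)) is [[-4, 1, -6, 4], [4, 1, 8, -2], [4, 2, 0, 8]].
There the 3×3 minor on rows k ∈ {0, 1, 2}, columns (i,j) ∈ {(0,0), (0,1), (1,0)} is det [[-4, 1, -6], [4, 1, 8], [4, 2, 0]] = 72 ≠ 0, so this unfolding has rank ≥ 3; CP rank is at least every unfolding rank, so rank(T) ≥ 3.
In particular rank(T) ≥ 3 > 1, so T is not rank-1.

No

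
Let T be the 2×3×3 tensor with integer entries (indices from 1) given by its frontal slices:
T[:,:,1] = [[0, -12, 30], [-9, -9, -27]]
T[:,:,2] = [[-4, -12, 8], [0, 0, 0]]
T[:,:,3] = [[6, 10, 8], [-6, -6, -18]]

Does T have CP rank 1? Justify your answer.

No

The mode-1 unfolding of T (rows indexed by i, columns by (j,k) = (1,1), (1,2), (1,3), (2,1), (2,2), (2,3), (3,1), (3,2), (3,3)) is [[0, -4, 6, -12, -12, 10, 30, 8, 8], [-9, 0, -6, -9, 0, -6, -27, 0, -18]].
There the 2×2 minor on rows i ∈ {1, 2}, columns (j,k) ∈ {(1,1), (1,2)} is det [[0, -4], [-9, 0]] = -36 ≠ 0, so this unfolding has rank ≥ 2; CP rank is at least every unfolding rank, so rank(T) ≥ 2.
In particular rank(T) ≥ 2 > 1, so T is not rank-1.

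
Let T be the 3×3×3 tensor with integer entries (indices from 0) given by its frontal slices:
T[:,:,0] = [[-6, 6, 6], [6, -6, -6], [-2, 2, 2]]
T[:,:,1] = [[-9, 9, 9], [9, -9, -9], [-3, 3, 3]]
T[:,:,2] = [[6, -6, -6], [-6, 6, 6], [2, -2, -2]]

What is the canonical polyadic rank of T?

1

Lower bound: T ≠ 0 (e.g. T[0,0,0] = -6), so rank(T) ≥ 1.
Upper bound: if T = a (x) b (x) c then every fibre of T is a multiple of the corresponding factor, so read the factors off the fibres through the nonzero entry T[0,0,0] = -6.
The mode-1 fibre T[:,0,0] = [-6, 6, -2] gives a = (3, -3, 1) (primitive direction); the mode-2 fibre T[0,:,0] = [-6, 6, 6] gives b = (1, -1, -1); then c[k] = T[0,0,k] / (a[0]·b[0]) = [-6, -9, 6] / 3 = (-2, -3, 2).
Expanding (3, -3, 1) (x) (1, -1, -1) (x) (-2, -3, 2) reproduces all 27 entries of T, so T = (3, -3, 1) (x) (1, -1, -1) (x) (-2, -3, 2) and rank(T) ≤ 1.
These bounds meet, so rank(T) = 1.
Check entry T[2,1,2] = -2: (1)·(-1)·(2) = -2.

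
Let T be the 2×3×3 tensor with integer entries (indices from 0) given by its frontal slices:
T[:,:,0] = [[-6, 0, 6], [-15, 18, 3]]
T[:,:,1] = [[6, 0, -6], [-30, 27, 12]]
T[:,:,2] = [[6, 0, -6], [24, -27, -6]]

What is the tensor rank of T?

2

Lower bound: the mode-3 unfolding of T (rows indexed by k, columns by (i,j) = (0,0), (0,1), (0,2), (1,0), (1,1), (1,2)) is [[-6, 0, 6, -15, 18, 3], [6, 0, -6, -30, 27, 12], [6, 0, -6, 24, -27, -6]].
There the 2×2 minor on rows k ∈ {0, 1}, columns (i,j) ∈ {(0,0), (1,0)} is det [[-6, -15], [6, -30]] = 270 ≠ 0, so this unfolding has rank ≥ 2; CP rank is at least every unfolding rank, so rank(T) ≥ 2. (This is only a lower bound: in general the CP rank may exceed every unfolding rank, so we still need to exhibit 2 rank-1 terms summing to T.)
Upper bound — finding two terms. Write S_k = T[:,:,k] for the frontal slices: S₀ = [[-6, 0, 6], [-15, 18, 3]], S₁ = [[6, 0, -6], [-30, 27, 12]], S₂ = [[6, 0, -6], [24, -27, -6]].
If T = a₁ (x) b₁ (x) c₁ + a₂ (x) b₂ (x) c₂ then each S_k = c₁[k]·a₁b₁ᵀ + c₂[k]·a₂b₂ᵀ. S₀ and S₁ are linearly independent, so a₁b₁ᵀ and a₂b₂ᵀ must span the same plane of matrices: they are the rank-1 matrices of the form x·S₀ + y·S₁.
The 2×2 minor of x·S₀ + y·S₁ on rows {0,1}, columns {0,1} is −108·x² − 54·xy + 162·y² = (-54)·(2·x + 3·y)(x − y), vanishing at (x:y) = (3:-2) and (1:1).
M₁ = 3·S₀ − 2·S₁ = [[-30, 0, 30], [15, 0, -15]] = (-15)·[2, -1][1, 0, -1]ᵀ and M₂ = S₀ + S₁ = [[0, 0, 0], [-45, 45, 15]] = (-15)·[0, 1][3, -3, -1]ᵀ, so take a₁ = [2, -1], b₁ = [1, 0, -1], a₂ = [0, 1], b₂ = [3, -3, -1].
Each slice is an integer combination of E₁ = a₁b₁ᵀ and E₂ = a₂b₂ᵀ: S₀ = −3·E₁ − 6·E₂, S₁ = 3·E₁ − 9·E₂, S₂ = 3·E₁ + 9·E₂; reading off coefficients, c₁ = [-3, 3, 3] and c₂ = [-6, -9, 9].
Hence T = [2, -1] (x) [1, 0, -1] (x) [-3, 3, 3] + [0, 1] (x) [3, -3, -1] (x) [-6, -9, 9], so rank(T) ≤ 2.
These bounds meet, so rank(T) = 2.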